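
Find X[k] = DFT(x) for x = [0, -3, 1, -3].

X[k] = Σ(n=0 to 3) x[n] · ω_4^(nk)
where ω_4 = e^(-2πi/4)

Computing each X[k]:
X[0] = -5
X[1] = -1
X[2] = 7
X[3] = -1

X = [-5, -1, 7, -1]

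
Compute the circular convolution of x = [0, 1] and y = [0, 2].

(x ⊛ y)[n] = Σ(m=0 to 1) x[m] · y[(n-m) mod 2]

Computing each output sample:
(x ⊛ y)[0] = 2
(x ⊛ y)[1] = 0

x ⊛ y = [2, 0]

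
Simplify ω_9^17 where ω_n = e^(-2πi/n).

Since ω_9^9 = 1, powers reduce modulo 9.
17 mod 9 = 8
So ω_9^17 = ω_9^8 = e^(-2πi·8/9)

ω_9^17 = ω_9^8 = 0.7660+0.6428i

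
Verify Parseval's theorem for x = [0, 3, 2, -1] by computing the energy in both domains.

Time domain:
Σ|x[n]|² = |0|² + |3|² + |2|² + |-1|² = 14.0000

Frequency domain:
(1/4)Σ|X[k]|² = (1/4)(|4|² + |-2-4i|² + |0|² + |-2+4i|²) = (1/4)·56.0000 = 14.0000

Both sides agree, confirming Parseval's theorem.

Σ|x[n]|² = (1/N)Σ|X[k]|² = 14.0000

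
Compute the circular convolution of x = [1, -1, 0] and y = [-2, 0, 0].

(x ⊛ y)[n] = Σ(m=0 to 2) x[m] · y[(n-m) mod 3]

Computing each output sample:
(x ⊛ y)[0] = -2
(x ⊛ y)[1] = 2
(x ⊛ y)[2] = 0

x ⊛ y = [-2, 2, 0]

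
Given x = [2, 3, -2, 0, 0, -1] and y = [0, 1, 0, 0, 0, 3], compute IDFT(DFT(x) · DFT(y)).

(x ⊛ y)[n] = Σ(m=0 to 5) x[m] · y[(n-m) mod 6]

Computing each output sample:
(x ⊛ y)[0] = 8
(x ⊛ y)[1] = -4
(x ⊛ y)[2] = 3
(x ⊛ y)[3] = -2
(x ⊛ y)[4] = -3
(x ⊛ y)[5] = 6

x ⊛ y = [8, -4, 3, -2, -3, 6]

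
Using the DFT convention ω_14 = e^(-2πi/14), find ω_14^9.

ω_14^9 = e^(-2πi·9/14)
= cos(-2π·9/14) + i·sin(-2π·9/14)
= cos(-18π/14) + i·sin(-18π/14)

ω_14^9 = cos(-18π/14) + i·sin(-18π/14) = -0.6235+0.7818i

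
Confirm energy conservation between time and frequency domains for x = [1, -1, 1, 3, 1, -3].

Time domain:
Σ|x[n]|² = |1|² + |-1|² + |1|² + |3|² + |1|² + |-3|² = 22.0000

Frequency domain:
(1/6)Σ|X[k]|² = (1/6)(|2|² + |-5.0000-1.7321i|² + |5.0000-1.7321i|² + |4|² + |5.0000+1.7321i|² + |-5.0000+1.7321i|²) = (1/6)·132.0000 = 22.0000

Both sides agree, confirming Parseval's theorem.

Σ|x[n]|² = (1/N)Σ|X[k]|² = 22.0000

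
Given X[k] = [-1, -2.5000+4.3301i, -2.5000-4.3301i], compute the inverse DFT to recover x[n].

x[n] = (1/3) Σ(k=0 to 2) X[k] · e^(2πikn/3)

Computing each x[n]:
x[0] = -2
x[1] = -2
x[2] = 3

x = [-2, -2, 3]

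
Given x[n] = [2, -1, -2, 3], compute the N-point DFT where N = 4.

X[k] = Σ(n=0 to 3) x[n] · ω_4^(nk)
where ω_4 = e^(-2πi/4)

Computing each X[k]:
X[0] = 2
X[1] = 4+4i
X[2] = -2
X[3] = 4-4i

X = [2, 4+4i, -2, 4-4i]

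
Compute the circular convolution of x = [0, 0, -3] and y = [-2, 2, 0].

(x ⊛ y)[n] = Σ(m=0 to 2) x[m] · y[(n-m) mod 3]

Computing each output sample:
(x ⊛ y)[0] = -6
(x ⊛ y)[1] = 0
(x ⊛ y)[2] = 6

x ⊛ y = [-6, 0, 6]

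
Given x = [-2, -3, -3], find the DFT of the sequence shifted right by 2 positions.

Time shift by 2: X_shifted[k] = ω_3^(2k) · X[k]
Shifted x = [-3, -3, -2]

DFT(x[n-2]) = [-8, -0.5000+0.8660i, -0.5000-0.8660i]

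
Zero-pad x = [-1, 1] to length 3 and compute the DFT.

Original 2-point DFT: [0, -2]
Zero-padded 3-point DFT provides frequency interpolation.

DFT_3([x, 0, ...]) = [0, -1.5000-0.8660i, -1.5000+0.8660i]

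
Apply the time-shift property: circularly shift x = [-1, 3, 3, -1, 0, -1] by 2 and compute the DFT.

Time shift by 2: X_shifted[k] = ω_6^(2k) · X[k]
Shifted x = [0, -1, -1, 3, 3, -1]

DFT(x[n-2]) = [3, -5.0000+3.4641i, 3.0000-3.4641i, 1, 3.0000+3.4641i, -5.0000-3.4641i]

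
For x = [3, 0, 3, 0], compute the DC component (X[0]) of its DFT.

X[0] = Σ(n=0 to 3) x[n] · ω_4^0 = Σ x[n]
= (3) + (0) + (3) + (0)

X[0] = 6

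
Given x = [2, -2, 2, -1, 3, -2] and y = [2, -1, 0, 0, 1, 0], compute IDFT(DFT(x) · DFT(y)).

(x ⊛ y)[n] = Σ(m=0 to 5) x[m] · y[(n-m) mod 6]

Computing each output sample:
(x ⊛ y)[0] = 8
(x ⊛ y)[1] = -7
(x ⊛ y)[2] = 9
(x ⊛ y)[3] = -6
(x ⊛ y)[4] = 9
(x ⊛ y)[5] = -9

x ⊛ y = [8, -7, 9, -6, 9, -9]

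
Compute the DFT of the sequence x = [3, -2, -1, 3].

X[k] = Σ(n=0 to 3) x[n] · ω_4^(nk)
where ω_4 = e^(-2πi/4)

Computing each X[k]:
X[0] = 3
X[1] = 4+5i
X[2] = 1
X[3] = 4-5i

X = [3, 4+5i, 1, 4-5i]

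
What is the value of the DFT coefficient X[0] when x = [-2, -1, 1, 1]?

X[0] = Σ(n=0 to 3) x[n] · ω_4^0 = Σ x[n]
= (-2) + (-1) + (1) + (1)

X[0] = -1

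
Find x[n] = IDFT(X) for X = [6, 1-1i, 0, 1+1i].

x[n] = (1/4) Σ(k=0 to 3) X[k] · e^(2πikn/4)

Computing each x[n]:
x[0] = 2
x[1] = 2
x[2] = 1
x[3] = 1

x = [2, 2, 1, 1]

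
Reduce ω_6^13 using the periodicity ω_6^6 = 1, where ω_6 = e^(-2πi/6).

Since ω_6^6 = 1, powers reduce modulo 6.
13 mod 6 = 1
So ω_6^13 = ω_6^1 = e^(-2πi·1/6)

ω_6^13 = ω_6^1 = 0.5000-0.8660i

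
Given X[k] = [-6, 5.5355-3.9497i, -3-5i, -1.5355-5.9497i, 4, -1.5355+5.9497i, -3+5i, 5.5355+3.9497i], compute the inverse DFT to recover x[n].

x[n] = (1/8) Σ(k=0 to 7) X[k] · e^(2πikn/8)

Computing each x[n]:
x[0] = 0
x[1] = 3
x[2] = 0
x[3] = -2
x[4] = -2
x[5] = -3
x[6] = 1
x[7] = -3

x = [0, 3, 0, -2, -2, -3, 1, -3]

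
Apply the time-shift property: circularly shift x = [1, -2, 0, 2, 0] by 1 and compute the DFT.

Time shift by 1: X_shifted[k] = ω_5^(1k) · X[k]
Shifted x = [0, 1, -2, 0, 2]

DFT(x[n-1]) = [1, 2.5451+2.1266i, -3.0451-1.3143i, -3.0451+1.3143i, 2.5451-2.1266i]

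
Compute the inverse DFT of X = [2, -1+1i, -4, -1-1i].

x[n] = (1/4) Σ(k=0 to 3) X[k] · e^(2πikn/4)

Computing each x[n]:
x[0] = -1
x[1] = 1
x[2] = 0
x[3] = 2

x = [-1, 1, 0, 2]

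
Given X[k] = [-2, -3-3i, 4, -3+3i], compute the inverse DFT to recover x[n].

x[n] = (1/4) Σ(k=0 to 3) X[k] · e^(2πikn/4)

Computing each x[n]:
x[0] = -1
x[1] = 0
x[2] = 2
x[3] = -3

x = [-1, 0, 2, -3]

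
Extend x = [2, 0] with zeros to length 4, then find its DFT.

Original 2-point DFT: [2, 2]
Zero-padded 4-point DFT provides frequency interpolation.

DFT_4([x, 0, ...]) = [2, 2, 2, 2]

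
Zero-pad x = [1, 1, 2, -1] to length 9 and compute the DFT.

Original 4-point DFT: [3, -1-2i, 3, -1+2i]
Zero-padded 9-point DFT provides frequency interpolation.

DFT_9([x, 0, ...]) = [3, 2.6133-1.7464i, -0.2057-2.5349i, -1.5000+0.8660i, 2.0924+1.8096i, 2.0924-1.8096i, -1.5000-0.8660i, -0.2057+2.5349i, 2.6133+1.7464i]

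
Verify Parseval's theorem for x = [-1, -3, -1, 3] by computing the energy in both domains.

Time domain:
Σ|x[n]|² = |-1|² + |-3|² + |-1|² + |3|² = 20.0000

Frequency domain:
(1/4)Σ|X[k]|² = (1/4)(|-2|² + |6i|² + |-2|² + |-6i|²) = (1/4)·80.0000 = 20.0000

Both sides agree, confirming Parseval's theorem.

Σ|x[n]|² = (1/N)Σ|X[k]|² = 20.0000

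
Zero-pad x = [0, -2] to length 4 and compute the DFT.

Original 2-point DFT: [-2, 2]
Zero-padded 4-point DFT provides frequency interpolation.

DFT_4([x, 0, ...]) = [-2, 2i, 2, -2i]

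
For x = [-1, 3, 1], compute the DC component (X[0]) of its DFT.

X[0] = Σ(n=0 to 2) x[n] · ω_3^0 = Σ x[n]
= (-1) + (3) + (1)

X[0] = 3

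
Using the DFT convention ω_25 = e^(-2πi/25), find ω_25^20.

ω_25^20 = e^(-2πi·20/25)
= cos(-2π·20/25) + i·sin(-2π·20/25)
= cos(-40π/25) + i·sin(-40π/25)

ω_25^20 = cos(-40π/25) + i·sin(-40π/25) = 0.3090+0.9511i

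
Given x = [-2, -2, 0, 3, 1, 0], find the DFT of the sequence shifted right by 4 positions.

Time shift by 4: X_shifted[k] = ω_6^(4k) · X[k]
Shifted x = [0, 3, 1, 0, -2, -2]

DFT(x[n-4]) = [0, 1.0000-6.9282i, -1.7321i, -2, 1.7321i, 1.0000+6.9282i]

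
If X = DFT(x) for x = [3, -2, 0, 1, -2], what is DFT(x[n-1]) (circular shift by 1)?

Time shift by 1: X_shifted[k] = ω_5^(1k) · X[k]
Shifted x = [-2, 3, -2, 0, 1]

DFT(x[n-1]) = [0, 0.8541-0.7265i, -5.8541-3.0777i, -5.8541+3.0777i, 0.8541+0.7265i]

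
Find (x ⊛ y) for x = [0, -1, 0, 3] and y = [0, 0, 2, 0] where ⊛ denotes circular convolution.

(x ⊛ y)[n] = Σ(m=0 to 3) x[m] · y[(n-m) mod 4]

Computing each output sample:
(x ⊛ y)[0] = 0
(x ⊛ y)[1] = 6
(x ⊛ y)[2] = 0
(x ⊛ y)[3] = -2

x ⊛ y = [0, 6, 0, -2]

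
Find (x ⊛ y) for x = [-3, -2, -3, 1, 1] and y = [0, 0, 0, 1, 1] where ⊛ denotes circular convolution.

(x ⊛ y)[n] = Σ(m=0 to 4) x[m] · y[(n-m) mod 5]

Computing each output sample:
(x ⊛ y)[0] = -5
(x ⊛ y)[1] = -2
(x ⊛ y)[2] = 2
(x ⊛ y)[3] = -2
(x ⊛ y)[4] = -5

x ⊛ y = [-5, -2, 2, -2, -5]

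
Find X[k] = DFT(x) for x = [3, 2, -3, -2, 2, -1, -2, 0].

X[k] = Σ(n=0 to 7) x[n] · ω_8^(nk)
where ω_8 = e^(-2πi/8)

Computing each X[k]:
X[0] = -1
X[1] = 4.5355+0.2929i
X[2] = 10-3i
X[3] = -2.5355-1.7071i
X[4] = 1
X[5] = -2.5355+1.7071i
X[6] = 10+3i
X[7] = 4.5355-0.2929i

X = [-1, 4.5355+0.2929i, 10-3i, -2.5355-1.7071i, 1, -2.5355+1.7071i, 10+3i, 4.5355-0.2929i]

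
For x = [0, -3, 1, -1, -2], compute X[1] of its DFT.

X[1] = Σ(n=0 to 4) x[n] · ω_5^(1n) where ω_5 = e^(-2πi/5)
= (0)·ω_5^0 + (-3)·ω_5^1 + (1)·ω_5^2 + (-1)·ω_5^3 + (-2)·ω_5^4

X[1] = -1.5451-0.2245i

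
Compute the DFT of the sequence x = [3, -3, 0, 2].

X[k] = Σ(n=0 to 3) x[n] · ω_4^(nk)
where ω_4 = e^(-2πi/4)

Computing each X[k]:
X[0] = 2
X[1] = 3+5i
X[2] = 4
X[3] = 3-5i

X = [2, 3+5i, 4, 3-5i]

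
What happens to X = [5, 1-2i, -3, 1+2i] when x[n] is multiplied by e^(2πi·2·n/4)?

Modulation property: DFT(ω_4^(-2n)·x[n]) = X[(k-2) mod 4], so circularly shift X by 2 positions.

X[k-2] = [-3, 1+2i, 5, 1-2i]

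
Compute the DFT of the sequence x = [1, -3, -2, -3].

X[k] = Σ(n=0 to 3) x[n] · ω_4^(nk)
where ω_4 = e^(-2πi/4)

Computing each X[k]:
X[0] = -7
X[1] = 3
X[2] = 5
X[3] = 3

X = [-7, 3, 5, 3]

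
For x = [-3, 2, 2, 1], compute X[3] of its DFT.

X[3] = Σ(n=0 to 3) x[n] · ω_4^(3n) where ω_4 = e^(-2πi/4)
= (-3)·ω_4^0 + (2)·ω_4^3 + (2)·ω_4^6 + (1)·ω_4^9

X[3] = -5+1i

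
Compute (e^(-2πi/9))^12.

Since ω_9^9 = 1, powers reduce modulo 9.
12 mod 9 = 3
So ω_9^12 = ω_9^3 = e^(-2πi·3/9)

ω_9^12 = ω_9^3 = -0.5000-0.8660i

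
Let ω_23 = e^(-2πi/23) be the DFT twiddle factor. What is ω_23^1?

ω_23^1 = e^(-2πi·1/23)
= cos(-2π·1/23) + i·sin(-2π·1/23)
= cos(-2π/23) + i·sin(-2π/23)

ω_23^1 = cos(-2π/23) + i·sin(-2π/23) = 0.9629-0.2698i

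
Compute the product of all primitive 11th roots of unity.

The primitive 11th roots of unity are ω_11^k for k coprime to 11: k ∈ {1, 2, 3, 4, 5, 6, 7, 8, 9, 10}
Their product equals the constant term of the cyclotomic polynomial Φ_11(x) up to sign.
For n ≥ 3, the product of all primitive nth roots of unity is 1. (For n=1 it is 1; for n=2 it is -1.)

1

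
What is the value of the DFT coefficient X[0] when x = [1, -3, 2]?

X[0] = Σ(n=0 to 2) x[n] · ω_3^0 = Σ x[n]
= (1) + (-3) + (2)

X[0] = 0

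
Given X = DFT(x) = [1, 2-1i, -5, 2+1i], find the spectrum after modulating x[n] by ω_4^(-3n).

Modulation property: DFT(ω_4^(-3n)·x[n]) = X[(k-3) mod 4], so circularly shift X by 3 positions.

X[k-3] = [2-1i, -5, 2+1i, 1]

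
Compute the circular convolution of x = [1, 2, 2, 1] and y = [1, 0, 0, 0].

(x ⊛ y)[n] = Σ(m=0 to 3) x[m] · y[(n-m) mod 4]

Computing each output sample:
(x ⊛ y)[0] = 1
(x ⊛ y)[1] = 2
(x ⊛ y)[2] = 2
(x ⊛ y)[3] = 1

x ⊛ y = [1, 2, 2, 1]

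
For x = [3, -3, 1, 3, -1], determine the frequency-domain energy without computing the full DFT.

Parseval: Σ|x[n]|² = (1/N)Σ|X[k]|², so Σ|X[k]|² = N·Σ|x[n]|² = 5·29.0000

Σ|X[k]|² = N·Σ|x[n]|² = 5·29.0000 = 145.0000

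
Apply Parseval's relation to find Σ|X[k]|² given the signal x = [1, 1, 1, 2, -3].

Parseval: Σ|x[n]|² = (1/N)Σ|X[k]|², so Σ|X[k]|² = N·Σ|x[n]|² = 5·16.0000

Σ|X[k]|² = N·Σ|x[n]|² = 5·16.0000 = 80.0000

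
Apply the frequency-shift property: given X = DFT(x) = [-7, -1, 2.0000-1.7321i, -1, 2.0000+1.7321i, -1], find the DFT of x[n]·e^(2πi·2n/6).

Modulation property: DFT(ω_6^(-2n)·x[n]) = X[(k-2) mod 6], so circularly shift X by 2 positions.

X[k-2] = [2.0000+1.7321i, -1, -7, -1, 2.0000-1.7321i, -1]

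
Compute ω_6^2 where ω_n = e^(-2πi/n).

ω_6^2 = e^(-2πi·2/6)
= cos(-2π·2/6) + i·sin(-2π·2/6)
= cos(-4π/6) + i·sin(-4π/6)

ω_6^2 = cos(-4π/6) + i·sin(-4π/6) = -0.5000-0.8660i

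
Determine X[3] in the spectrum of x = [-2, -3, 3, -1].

X[3] = Σ(n=0 to 3) x[n] · ω_4^(3n) where ω_4 = e^(-2πi/4)
= (-2)·ω_4^0 + (-3)·ω_4^3 + (3)·ω_4^6 + (-1)·ω_4^9

X[3] = -5-2i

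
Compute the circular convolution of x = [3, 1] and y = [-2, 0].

(x ⊛ y)[n] = Σ(m=0 to 1) x[m] · y[(n-m) mod 2]

Computing each output sample:
(x ⊛ y)[0] = -6
(x ⊛ y)[1] = -2

x ⊛ y = [-6, -2]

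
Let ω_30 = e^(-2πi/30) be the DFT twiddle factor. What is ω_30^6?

ω_30^6 = e^(-2πi·6/30)
= cos(-2π·6/30) + i·sin(-2π·6/30)
= cos(-12π/30) + i·sin(-12π/30)

ω_30^6 = cos(-12π/30) + i·sin(-12π/30) = 0.3090-0.9511i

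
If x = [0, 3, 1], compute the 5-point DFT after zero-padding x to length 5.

Original 3-point DFT: [4, -2.0000-1.7321i, -2.0000+1.7321i]
Zero-padded 5-point DFT provides frequency interpolation.

DFT_5([x, 0, ...]) = [4, 0.1180-3.4410i, -2.1180-0.8123i, -2.1180+0.8123i, 0.1180+3.4410i]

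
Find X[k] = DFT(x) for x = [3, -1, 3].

X[k] = Σ(n=0 to 2) x[n] · ω_3^(nk)
where ω_3 = e^(-2πi/3)

Computing each X[k]:
X[0] = 5
X[1] = 2.0000+3.4641i
X[2] = 2.0000-3.4641i

X = [5, 2.0000+3.4641i, 2.0000-3.4641i]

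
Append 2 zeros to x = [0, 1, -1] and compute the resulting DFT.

Original 3-point DFT: [0, -1.7321i, 1.7321i]
Zero-padded 5-point DFT provides frequency interpolation.

DFT_5([x, 0, ...]) = [0, 1.1180-0.3633i, -1.1180-1.5388i, -1.1180+1.5388i, 1.1180+0.3633i]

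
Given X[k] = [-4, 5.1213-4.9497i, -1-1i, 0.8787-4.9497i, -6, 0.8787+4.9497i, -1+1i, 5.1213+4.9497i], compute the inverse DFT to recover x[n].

x[n] = (1/8) Σ(k=0 to 7) X[k] · e^(2πikn/8)

Computing each x[n]:
x[0] = 0
x[1] = 3
x[2] = -1
x[3] = 1
x[4] = -3
x[5] = -2
x[6] = -1
x[7] = -1

x = [0, 3, -1, 1, -3, -2, -1, -1]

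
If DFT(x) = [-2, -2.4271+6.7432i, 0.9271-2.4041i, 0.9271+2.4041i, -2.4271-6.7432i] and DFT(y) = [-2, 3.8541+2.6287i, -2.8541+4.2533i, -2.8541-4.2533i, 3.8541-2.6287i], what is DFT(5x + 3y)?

By linearity: DFT(5x + 3y) = 5·DFT(x) + 3·DFT(y)
= 5·[-2, -2.4271+6.7432i, 0.9271-2.4041i, 0.9271+2.4041i, -2.4271-6.7432i] + 3·[-2, 3.8541+2.6287i, -2.8541+4.2533i, -2.8541-4.2533i, 3.8541-2.6287i]

Computing element-wise:
Z[0] = 5·(-2) + 3·(-2) = -16
Z[1] = 5·(-2.4271+6.7432i) + 3·(3.8541+2.6287i) = -0.5732+41.6021i
Z[2] = 5·(0.9271-2.4041i) + 3·(-2.8541+4.2533i) = -3.9268+0.7394i
Z[3] = 5·(0.9271+2.4041i) + 3·(-2.8541-4.2533i) = -3.9268-0.7394i
Z[4] = 5·(-2.4271-6.7432i) + 3·(3.8541-2.6287i) = -0.5732-41.6021i

DFT(5x + 3y) = 5·X + 3·Y = [-16, -0.5732+41.6021i, -3.9268+0.7394i, -3.9268-0.7394i, -0.5732-41.6021i]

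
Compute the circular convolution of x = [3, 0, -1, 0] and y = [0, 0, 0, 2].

(x ⊛ y)[n] = Σ(m=0 to 3) x[m] · y[(n-m) mod 4]

Computing each output sample:
(x ⊛ y)[0] = 0
(x ⊛ y)[1] = -2
(x ⊛ y)[2] = 0
(x ⊛ y)[3] = 6

x ⊛ y = [0, -2, 0, 6]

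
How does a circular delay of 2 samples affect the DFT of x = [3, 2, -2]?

Time shift by 2: X_shifted[k] = ω_3^(2k) · X[k]
Shifted x = [2, -2, 3]

DFT(x[n-2]) = [3, 1.5000+4.3301i, 1.5000-4.3301i]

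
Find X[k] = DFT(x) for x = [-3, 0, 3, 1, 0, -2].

X[k] = Σ(n=0 to 5) x[n] · ω_6^(nk)
where ω_6 = e^(-2πi/6)

Computing each X[k]:
X[0] = -1
X[1] = -6.5000-4.3301i
X[2] = -2.5000+0.8660i
X[3] = 1
X[4] = -2.5000-0.8660i
X[5] = -6.5000+4.3301i

X = [-1, -6.5000-4.3301i, -2.5000+0.8660i, 1, -2.5000-0.8660i, -6.5000+4.3301i]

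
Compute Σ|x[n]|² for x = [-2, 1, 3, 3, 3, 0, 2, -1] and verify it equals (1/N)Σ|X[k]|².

Time domain:
Σ|x[n]|² = |-2|² + |1|² + |3|² + |3|² + |3|² + |0|² + |2|² + |-1|² = 37.0000

Frequency domain:
(1/8)Σ|X[k]|² = (1/8)(|9|² + |-7.1213-4.5355i|² + |-4+1i|² + |-2.8787-2.5355i|² + |3|² + |-2.8787+2.5355i|² + |-4-1i|² + |-7.1213+4.5355i|²) = (1/8)·296.0000 = 37.0000

Both sides agree, confirming Parseval's theorem.

Σ|x[n]|² = (1/N)Σ|X[k]|² = 37.0000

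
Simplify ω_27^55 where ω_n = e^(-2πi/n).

Since ω_27^27 = 1, powers reduce modulo 27.
55 mod 27 = 1
So ω_27^55 = ω_27^1 = e^(-2πi·1/27)

ω_27^55 = ω_27^1 = 0.9730-0.2306i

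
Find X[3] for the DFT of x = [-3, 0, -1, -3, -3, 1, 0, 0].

X[3] = Σ(n=0 to 7) x[n] · ω_8^(3n) where ω_8 = e^(-2πi/8)
= (-3)·ω_8^0 + (0)·ω_8^3 + (-1)·ω_8^6 + (-3)·ω_8^9 + (-3)·ω_8^12 + (1)·ω_8^15 + (0)·ω_8^18 + (0)·ω_8^21

X[3] = -1.4142+1.8284i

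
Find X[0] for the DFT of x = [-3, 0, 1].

X[0] = Σ(n=0 to 2) x[n] · ω_3^0 = Σ x[n]
= (-3) + (0) + (1)

X[0] = -2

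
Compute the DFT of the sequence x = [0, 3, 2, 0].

X[k] = Σ(n=0 to 3) x[n] · ω_4^(nk)
where ω_4 = e^(-2πi/4)

Computing each X[k]:
X[0] = 5
X[1] = -2-3i
X[2] = -1
X[3] = -2+3i

X = [5, -2-3i, -1, -2+3i]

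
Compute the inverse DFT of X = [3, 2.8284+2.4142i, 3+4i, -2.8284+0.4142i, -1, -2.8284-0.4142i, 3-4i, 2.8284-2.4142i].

x[n] = (1/8) Σ(k=0 to 7) X[k] · e^(2πikn/8)

Computing each x[n]:
x[0] = 1
x[1] = 0
x[2] = -1
x[3] = 0
x[4] = 1
x[5] = -1
x[6] = 0
x[7] = 3

x = [1, 0, -1, 0, 1, -1, 0, 3]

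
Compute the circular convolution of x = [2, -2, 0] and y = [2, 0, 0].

(x ⊛ y)[n] = Σ(m=0 to 2) x[m] · y[(n-m) mod 3]

Computing each output sample:
(x ⊛ y)[0] = 4
(x ⊛ y)[1] = -4
(x ⊛ y)[2] = 0

x ⊛ y = [4, -4, 0]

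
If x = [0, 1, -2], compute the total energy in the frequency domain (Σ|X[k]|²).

Parseval: Σ|x[n]|² = (1/N)Σ|X[k]|², so Σ|X[k]|² = N·Σ|x[n]|² = 3·5.0000

Σ|X[k]|² = N·Σ|x[n]|² = 3·5.0000 = 15.0000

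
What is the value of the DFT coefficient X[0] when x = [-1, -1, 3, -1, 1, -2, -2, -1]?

X[0] = Σ(n=0 to 7) x[n] · ω_8^0 = Σ x[n]
= (-1) + (-1) + (3) + (-1) + (1) + (-2) + (-2) + (-1)

X[0] = -4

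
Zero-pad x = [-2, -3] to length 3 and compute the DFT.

Original 2-point DFT: [-5, 1]
Zero-padded 3-point DFT provides frequency interpolation.

DFT_3([x, 0, ...]) = [-5, -0.5000+2.5981i, -0.5000-2.5981i]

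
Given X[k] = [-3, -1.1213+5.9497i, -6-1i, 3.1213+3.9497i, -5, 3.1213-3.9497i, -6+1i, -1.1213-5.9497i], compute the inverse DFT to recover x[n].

x[n] = (1/8) Σ(k=0 to 7) X[k] · e^(2πikn/8)

Computing each x[n]:
x[0] = -2
x[1] = -2
x[2] = 0
x[3] = -1
x[4] = -3
x[5] = 3
x[6] = 1
x[7] = 1

x = [-2, -2, 0, -1, -3, 3, 1, 1]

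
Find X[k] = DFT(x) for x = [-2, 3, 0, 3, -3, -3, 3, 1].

X[k] = Σ(n=0 to 7) x[n] · ω_8^(nk)
where ω_8 = e^(-2πi/8)

Computing each X[k]:
X[0] = 2
X[1] = 3.8284-2.6569i
X[2] = -8+4i
X[3] = -1.8284-8.6569i
X[4] = -6
X[5] = -1.8284+8.6569i
X[6] = -8-4i
X[7] = 3.8284+2.6569i

X = [2, 3.8284-2.6569i, -8+4i, -1.8284-8.6569i, -6, -1.8284+8.6569i, -8-4i, 3.8284+2.6569i]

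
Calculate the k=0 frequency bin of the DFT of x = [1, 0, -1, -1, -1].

X[0] = Σ(n=0 to 4) x[n] · ω_5^0 = Σ x[n]
= (1) + (0) + (-1) + (-1) + (-1)

X[0] = -2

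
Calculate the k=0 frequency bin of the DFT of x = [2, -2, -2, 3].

X[0] = Σ(n=0 to 3) x[n] · ω_4^0 = Σ x[n]
= (2) + (-2) + (-2) + (3)

X[0] = 1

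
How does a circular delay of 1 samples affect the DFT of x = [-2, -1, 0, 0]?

Time shift by 1: X_shifted[k] = ω_4^(1k) · X[k]
Shifted x = [0, -2, -1, 0]

DFT(x[n-1]) = [-3, 1+2i, 1, 1-2i]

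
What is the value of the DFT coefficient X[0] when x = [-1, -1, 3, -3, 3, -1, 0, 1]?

X[0] = Σ(n=0 to 7) x[n] · ω_8^0 = Σ x[n]
= (-1) + (-1) + (3) + (-3) + (3) + (-1) + (0) + (1)

X[0] = 1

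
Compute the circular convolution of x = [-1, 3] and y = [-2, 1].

(x ⊛ y)[n] = Σ(m=0 to 1) x[m] · y[(n-m) mod 2]

Computing each output sample:
(x ⊛ y)[0] = 5
(x ⊛ y)[1] = -7

x ⊛ y = [5, -7]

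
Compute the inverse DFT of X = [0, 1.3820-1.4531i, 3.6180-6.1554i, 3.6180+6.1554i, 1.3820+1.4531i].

x[n] = (1/5) Σ(k=0 to 4) X[k] · e^(2πikn/5)

Computing each x[n]:
x[0] = 2
x[1] = 1
x[2] = -2
x[3] = 2
x[4] = -3

x = [2, 1, -2, 2, -3]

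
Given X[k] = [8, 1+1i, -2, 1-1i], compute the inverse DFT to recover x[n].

x[n] = (1/4) Σ(k=0 to 3) X[k] · e^(2πikn/4)

Computing each x[n]:
x[0] = 2
x[1] = 2
x[2] = 1
x[3] = 3

x = [2, 2, 1, 3]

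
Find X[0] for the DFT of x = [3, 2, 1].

X[0] = Σ(n=0 to 2) x[n] · ω_3^0 = Σ x[n]
= (3) + (2) + (1)

X[0] = 6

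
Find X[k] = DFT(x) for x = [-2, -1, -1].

X[k] = Σ(n=0 to 2) x[n] · ω_3^(nk)
where ω_3 = e^(-2πi/3)

Computing each X[k]:
X[0] = -4
X[1] = -1
X[2] = -1

X = [-4, -1, -1]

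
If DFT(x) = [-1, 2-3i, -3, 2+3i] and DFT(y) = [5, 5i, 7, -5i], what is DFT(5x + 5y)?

By linearity: DFT(5x + 5y) = 5·DFT(x) + 5·DFT(y)
= 5·[-1, 2-3i, -3, 2+3i] + 5·[5, 5i, 7, -5i]

Computing element-wise:
Z[0] = 5·(-1) + 5·(5) = 20
Z[1] = 5·(2-3i) + 5·(5i) = 10+10i
Z[2] = 5·(-3) + 5·(7) = 20
Z[3] = 5·(2+3i) + 5·(-5i) = 10-10i

DFT(5x + 5y) = 5·X + 5·Y = [20, 10+10i, 20, 10-10i]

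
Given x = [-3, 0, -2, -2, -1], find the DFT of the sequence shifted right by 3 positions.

Time shift by 3: X_shifted[k] = ω_5^(3k) · X[k]
Shifted x = [-2, -2, -1, -3, 0]

DFT(x[n-3]) = [-8, 0.6180+0.7265i, -1.6180+3.0777i, -1.6180-3.0777i, 0.6180-0.7265i]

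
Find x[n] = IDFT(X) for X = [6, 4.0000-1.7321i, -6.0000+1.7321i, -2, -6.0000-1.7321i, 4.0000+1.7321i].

x[n] = (1/6) Σ(k=0 to 5) X[k] · e^(2πikn/6)

Computing each x[n]:
x[0] = 0
x[1] = 3
x[2] = 2
x[3] = -2
x[4] = 0
x[5] = 3

x = [0, 3, 2, -2, 0, 3]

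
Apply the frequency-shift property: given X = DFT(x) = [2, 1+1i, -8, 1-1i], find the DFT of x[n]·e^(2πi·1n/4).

Modulation property: DFT(ω_4^(-1n)·x[n]) = X[(k-1) mod 4], so circularly shift X by 1 positions.

X[k-1] = [1-1i, 2, 1+1i, -8]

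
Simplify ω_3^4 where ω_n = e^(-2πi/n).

Since ω_3^3 = 1, powers reduce modulo 3.
4 mod 3 = 1
So ω_3^4 = ω_3^1 = e^(-2πi·1/3)

ω_3^4 = ω_3^1 = -0.5000-0.8660i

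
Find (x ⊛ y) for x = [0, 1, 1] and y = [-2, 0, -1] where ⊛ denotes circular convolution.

(x ⊛ y)[n] = Σ(m=0 to 2) x[m] · y[(n-m) mod 3]

Computing each output sample:
(x ⊛ y)[0] = -1
(x ⊛ y)[1] = -3
(x ⊛ y)[2] = -2

x ⊛ y = [-1, -3, -2]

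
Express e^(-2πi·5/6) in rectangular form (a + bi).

ω_6^5 = e^(-2πi·5/6)
= cos(-2π·5/6) + i·sin(-2π·5/6)
= cos(-10π/6) + i·sin(-10π/6)

ω_6^5 = cos(-10π/6) + i·sin(-10π/6) = 0.5000+0.8660i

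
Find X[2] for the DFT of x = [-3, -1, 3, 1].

X[2] = Σ(n=0 to 3) x[n] · ω_4^(2n) where ω_4 = e^(-2πi/4)
= (-3)·ω_4^0 + (-1)·ω_4^2 + (3)·ω_4^4 + (1)·ω_4^6

X[2] = 0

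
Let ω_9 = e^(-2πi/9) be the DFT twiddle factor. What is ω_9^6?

ω_9^6 = e^(-2πi·6/9)
= cos(-2π·6/9) + i·sin(-2π·6/9)
= cos(-12π/9) + i·sin(-12π/9)

ω_9^6 = cos(-12π/9) + i·sin(-12π/9) = -0.5000+0.8660i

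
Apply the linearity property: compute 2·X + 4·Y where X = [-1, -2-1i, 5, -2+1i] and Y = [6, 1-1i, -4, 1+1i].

By linearity: DFT(2x + 4y) = 2·DFT(x) + 4·DFT(y)
= 2·[-1, -2-1i, 5, -2+1i] + 4·[6, 1-1i, -4, 1+1i]

Computing element-wise:
Z[0] = 2·(-1) + 4·(6) = 22
Z[1] = 2·(-2-1i) + 4·(1-1i) = -6i
Z[2] = 2·(5) + 4·(-4) = -6
Z[3] = 2·(-2+1i) + 4·(1+1i) = 6i

DFT(2x + 4y) = 2·X + 4·Y = [22, -6i, -6, 6i]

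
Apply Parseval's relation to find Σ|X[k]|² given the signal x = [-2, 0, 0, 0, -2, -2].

Parseval: Σ|x[n]|² = (1/N)Σ|X[k]|², so Σ|X[k]|² = N·Σ|x[n]|² = 6·12.0000

Σ|X[k]|² = N·Σ|x[n]|² = 6·12.0000 = 72.0000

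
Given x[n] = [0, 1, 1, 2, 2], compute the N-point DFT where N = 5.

X[k] = Σ(n=0 to 4) x[n] · ω_5^(nk)
where ω_5 = e^(-2πi/5)

Computing each X[k]:
X[0] = 6
X[1] = -1.5000+1.5388i
X[2] = -1.5000-0.3633i
X[3] = -1.5000+0.3633i
X[4] = -1.5000-1.5388i

X = [6, -1.5000+1.5388i, -1.5000-0.3633i, -1.5000+0.3633i, -1.5000-1.5388i]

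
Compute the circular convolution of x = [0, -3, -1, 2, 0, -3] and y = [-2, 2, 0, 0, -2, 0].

(x ⊛ y)[n] = Σ(m=0 to 5) x[m] · y[(n-m) mod 6]

Computing each output sample:
(x ⊛ y)[0] = -4
(x ⊛ y)[1] = 2
(x ⊛ y)[2] = -4
(x ⊛ y)[3] = 0
(x ⊛ y)[4] = 4
(x ⊛ y)[5] = 12

x ⊛ y = [-4, 2, -4, 0, 4, 12]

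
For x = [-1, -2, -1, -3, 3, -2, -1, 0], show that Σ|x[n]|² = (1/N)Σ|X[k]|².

Time domain:
Σ|x[n]|² = |-1|² + |-2|² + |-1|² + |-3|² + |3|² + |-2|² + |-1|² + |0|² = 29.0000

Frequency domain:
(1/8)Σ|X[k]|² = (1/8)(|-7|² + |-1.8787+2.1213i|² + |4+1i|² + |-6.1213+2.1213i|² + |7|² + |-6.1213-2.1213i|² + |4-1i|² + |-1.8787-2.1213i|²) = (1/8)·232.0000 = 29.0000

Both sides agree, confirming Parseval's theorem.

Σ|x[n]|² = (1/N)Σ|X[k]|² = 29.0000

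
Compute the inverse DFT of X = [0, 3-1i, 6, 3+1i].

x[n] = (1/4) Σ(k=0 to 3) X[k] · e^(2πikn/4)

Computing each x[n]:
x[0] = 3
x[1] = -1
x[2] = 0
x[3] = -2

x = [3, -1, 0, -2]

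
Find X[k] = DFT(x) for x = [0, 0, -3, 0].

X[k] = Σ(n=0 to 3) x[n] · ω_4^(nk)
where ω_4 = e^(-2πi/4)

Computing each X[k]:
X[0] = -3
X[1] = 3
X[2] = -3
X[3] = 3

X = [-3, 3, -3, 3]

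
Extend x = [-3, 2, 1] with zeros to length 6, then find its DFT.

Original 3-point DFT: [0, -4.5000-0.8660i, -4.5000+0.8660i]
Zero-padded 6-point DFT provides frequency interpolation.

DFT_6([x, 0, ...]) = [0, -2.5000-2.5981i, -4.5000-0.8660i, -4, -4.5000+0.8660i, -2.5000+2.5981i]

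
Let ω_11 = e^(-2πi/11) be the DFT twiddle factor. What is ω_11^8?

ω_11^8 = e^(-2πi·8/11)
= cos(-2π·8/11) + i·sin(-2π·8/11)
= cos(-16π/11) + i·sin(-16π/11)

ω_11^8 = cos(-16π/11) + i·sin(-16π/11) = -0.1423+0.9898i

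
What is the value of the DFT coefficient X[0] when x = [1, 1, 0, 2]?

X[0] = Σ(n=0 to 3) x[n] · ω_4^0 = Σ x[n]
= (1) + (1) + (0) + (2)

X[0] = 4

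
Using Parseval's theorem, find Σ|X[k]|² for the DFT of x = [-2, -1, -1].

Parseval: Σ|x[n]|² = (1/N)Σ|X[k]|², so Σ|X[k]|² = N·Σ|x[n]|² = 3·6.0000

Σ|X[k]|² = N·Σ|x[n]|² = 3·6.0000 = 18.0000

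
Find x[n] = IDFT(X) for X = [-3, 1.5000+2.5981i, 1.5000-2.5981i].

x[n] = (1/3) Σ(k=0 to 2) X[k] · e^(2πikn/3)

Computing each x[n]:
x[0] = 0
x[1] = -3
x[2] = 0

x = [0, -3, 0]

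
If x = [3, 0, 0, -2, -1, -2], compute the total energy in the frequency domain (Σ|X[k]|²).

Parseval: Σ|x[n]|² = (1/N)Σ|X[k]|², so Σ|X[k]|² = N·Σ|x[n]|² = 6·18.0000

Σ|X[k]|² = N·Σ|x[n]|² = 6·18.0000 = 108.0000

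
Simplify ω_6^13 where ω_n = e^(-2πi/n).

Since ω_6^6 = 1, powers reduce modulo 6.
13 mod 6 = 1
So ω_6^13 = ω_6^1 = e^(-2πi·1/6)

ω_6^13 = ω_6^1 = 0.5000-0.8660i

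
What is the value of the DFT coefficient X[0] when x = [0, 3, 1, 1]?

X[0] = Σ(n=0 to 3) x[n] · ω_4^0 = Σ x[n]
= (0) + (3) + (1) + (1)

X[0] = 5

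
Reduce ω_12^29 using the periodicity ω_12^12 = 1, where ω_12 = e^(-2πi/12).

Since ω_12^12 = 1, powers reduce modulo 12.
29 mod 12 = 5
So ω_12^29 = ω_12^5 = e^(-2πi·5/12)

ω_12^29 = ω_12^5 = -0.8660-0.5000i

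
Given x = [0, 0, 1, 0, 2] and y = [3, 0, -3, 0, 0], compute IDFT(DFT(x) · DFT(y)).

(x ⊛ y)[n] = Σ(m=0 to 4) x[m] · y[(n-m) mod 5]

Computing each output sample:
(x ⊛ y)[0] = 0
(x ⊛ y)[1] = -6
(x ⊛ y)[2] = 3
(x ⊛ y)[3] = 0
(x ⊛ y)[4] = 3

x ⊛ y = [0, -6, 3, 0, 3]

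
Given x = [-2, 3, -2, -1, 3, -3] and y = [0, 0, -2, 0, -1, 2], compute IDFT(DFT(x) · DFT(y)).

(x ⊛ y)[n] = Σ(m=0 to 5) x[m] · y[(n-m) mod 6]

Computing each output sample:
(x ⊛ y)[0] = 2
(x ⊛ y)[1] = 3
(x ⊛ y)[2] = -1
(x ⊛ y)[3] = 3
(x ⊛ y)[4] = 0
(x ⊛ y)[5] = -5

x ⊛ y = [2, 3, -1, 3, 0, -5]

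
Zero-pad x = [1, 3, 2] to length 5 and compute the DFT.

Original 3-point DFT: [6, -1.5000-0.8660i, -1.5000+0.8660i]
Zero-padded 5-point DFT provides frequency interpolation.

DFT_5([x, 0, ...]) = [6, 0.3090-4.0287i, -0.8090+0.1388i, -0.8090-0.1388i, 0.3090+4.0287i]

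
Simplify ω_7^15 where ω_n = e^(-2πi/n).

Since ω_7^7 = 1, powers reduce modulo 7.
15 mod 7 = 1
So ω_7^15 = ω_7^1 = e^(-2πi·1/7)

ω_7^15 = ω_7^1 = 0.6235-0.7818i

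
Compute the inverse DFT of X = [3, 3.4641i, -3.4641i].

x[n] = (1/3) Σ(k=0 to 2) X[k] · e^(2πikn/3)

Computing each x[n]:
x[0] = 1
x[1] = -1
x[2] = 3

x = [1, -1, 3]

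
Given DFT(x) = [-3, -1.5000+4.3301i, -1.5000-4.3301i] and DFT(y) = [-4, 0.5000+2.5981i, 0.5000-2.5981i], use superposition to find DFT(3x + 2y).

By linearity: DFT(3x + 2y) = 3·DFT(x) + 2·DFT(y)
= 3·[-3, -1.5000+4.3301i, -1.5000-4.3301i] + 2·[-4, 0.5000+2.5981i, 0.5000-2.5981i]

Computing element-wise:
Z[0] = 3·(-3) + 2·(-4) = -17
Z[1] = 3·(-1.5000+4.3301i) + 2·(0.5000+2.5981i) = -3.5000+18.1865i
Z[2] = 3·(-1.5000-4.3301i) + 2·(0.5000-2.5981i) = -3.5000-18.1865i

DFT(3x + 2y) = 3·X + 2·Y = [-17, -3.5000+18.1865i, -3.5000-18.1865i]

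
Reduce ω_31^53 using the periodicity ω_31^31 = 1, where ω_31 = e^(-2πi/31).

Since ω_31^31 = 1, powers reduce modulo 31.
53 mod 31 = 22
So ω_31^53 = ω_31^22 = e^(-2πi·22/31)

ω_31^53 = ω_31^22 = -0.2507+0.9681i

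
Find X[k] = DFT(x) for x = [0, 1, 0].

X[k] = Σ(n=0 to 2) x[n] · ω_3^(nk)
where ω_3 = e^(-2πi/3)

Computing each X[k]:
X[0] = 1
X[1] = -0.5000-0.8660i
X[2] = -0.5000+0.8660i

X = [1, -0.5000-0.8660i, -0.5000+0.8660i]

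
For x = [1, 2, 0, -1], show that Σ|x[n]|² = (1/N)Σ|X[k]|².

Time domain:
Σ|x[n]|² = |1|² + |2|² + |0|² + |-1|² = 6.0000

Frequency domain:
(1/4)Σ|X[k]|² = (1/4)(|2|² + |1-3i|² + |0|² + |1+3i|²) = (1/4)·24.0000 = 6.0000

Both sides agree, confirming Parseval's theorem.

Σ|x[n]|² = (1/N)Σ|X[k]|² = 6.0000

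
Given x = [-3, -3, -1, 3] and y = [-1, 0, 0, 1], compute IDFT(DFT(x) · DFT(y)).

(x ⊛ y)[n] = Σ(m=0 to 3) x[m] · y[(n-m) mod 4]

Computing each output sample:
(x ⊛ y)[0] = 0
(x ⊛ y)[1] = 2
(x ⊛ y)[2] = 4
(x ⊛ y)[3] = -6

x ⊛ y = [0, 2, 4, -6]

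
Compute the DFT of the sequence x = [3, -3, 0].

X[k] = Σ(n=0 to 2) x[n] · ω_3^(nk)
where ω_3 = e^(-2πi/3)

Computing each X[k]:
X[0] = 0
X[1] = 4.5000+2.5981i
X[2] = 4.5000-2.5981i

X = [0, 4.5000+2.5981i, 4.5000-2.5981i]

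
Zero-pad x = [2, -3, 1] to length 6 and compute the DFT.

Original 3-point DFT: [0, 3.0000+3.4641i, 3.0000-3.4641i]
Zero-padded 6-point DFT provides frequency interpolation.

DFT_6([x, 0, ...]) = [0, 1.7321i, 3.0000+3.4641i, 6, 3.0000-3.4641i, -1.7321i]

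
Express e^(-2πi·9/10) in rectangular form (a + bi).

ω_10^9 = e^(-2πi·9/10)
= cos(-2π·9/10) + i·sin(-2π·9/10)
= cos(-18π/10) + i·sin(-18π/10)

ω_10^9 = cos(-18π/10) + i·sin(-18π/10) = 0.8090+0.5878i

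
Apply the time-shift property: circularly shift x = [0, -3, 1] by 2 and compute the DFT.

Time shift by 2: X_shifted[k] = ω_3^(2k) · X[k]
Shifted x = [-3, 1, 0]

DFT(x[n-2]) = [-2, -3.5000-0.8660i, -3.5000+0.8660i]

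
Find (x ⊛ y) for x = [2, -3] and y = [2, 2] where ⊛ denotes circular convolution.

(x ⊛ y)[n] = Σ(m=0 to 1) x[m] · y[(n-m) mod 2]

Computing each output sample:
(x ⊛ y)[0] = -2
(x ⊛ y)[1] = -2

x ⊛ y = [-2, -2]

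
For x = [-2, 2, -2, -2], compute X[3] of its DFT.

X[3] = Σ(n=0 to 3) x[n] · ω_4^(3n) where ω_4 = e^(-2πi/4)
= (-2)·ω_4^0 + (2)·ω_4^3 + (-2)·ω_4^6 + (-2)·ω_4^9

X[3] = 4i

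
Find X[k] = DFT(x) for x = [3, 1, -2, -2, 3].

X[k] = Σ(n=0 to 4) x[n] · ω_5^(nk)
where ω_5 = e^(-2πi/5)

Computing each X[k]:
X[0] = 3
X[1] = 7.4721+1.9021i
X[2] = -1.4721+1.1756i
X[3] = -1.4721-1.1756i
X[4] = 7.4721-1.9021i

X = [3, 7.4721+1.9021i, -1.4721+1.1756i, -1.4721-1.1756i, 7.4721-1.9021i]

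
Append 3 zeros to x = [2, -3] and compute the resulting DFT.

Original 2-point DFT: [-1, 5]
Zero-padded 5-point DFT provides frequency interpolation.

DFT_5([x, 0, ...]) = [-1, 1.0729+2.8532i, 4.4271+1.7634i, 4.4271-1.7634i, 1.0729-2.8532i]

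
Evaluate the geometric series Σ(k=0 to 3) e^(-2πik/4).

Sum of all nth roots of unity equals 0 for n > 1 (geometric series with r ≠ 1).

0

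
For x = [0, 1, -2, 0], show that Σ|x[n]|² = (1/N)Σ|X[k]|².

Time domain:
Σ|x[n]|² = |0|² + |1|² + |-2|² + |0|² = 5.0000

Frequency domain:
(1/4)Σ|X[k]|² = (1/4)(|-1|² + |2-1i|² + |-3|² + |2+1i|²) = (1/4)·20.0000 = 5.0000

Both sides agree, confirming Parseval's theorem.

Σ|x[n]|² = (1/N)Σ|X[k]|² = 5.0000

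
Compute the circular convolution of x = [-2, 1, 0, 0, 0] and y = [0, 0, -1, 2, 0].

(x ⊛ y)[n] = Σ(m=0 to 4) x[m] · y[(n-m) mod 5]

Computing each output sample:
(x ⊛ y)[0] = 0
(x ⊛ y)[1] = 0
(x ⊛ y)[2] = 2
(x ⊛ y)[3] = -5
(x ⊛ y)[4] = 2

x ⊛ y = [0, 0, 2, -5, 2]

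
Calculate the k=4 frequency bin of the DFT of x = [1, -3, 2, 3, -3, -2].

X[4] = Σ(n=0 to 5) x[n] · ω_6^(4n) where ω_6 = e^(-2πi/6)
= (1)·ω_6^0 + (-3)·ω_6^4 + (2)·ω_6^8 + (3)·ω_6^12 + (-3)·ω_6^16 + (-2)·ω_6^20

X[4] = 7.0000-5.1962i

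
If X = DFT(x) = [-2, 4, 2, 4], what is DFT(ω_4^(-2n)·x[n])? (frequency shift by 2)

Modulation property: DFT(ω_4^(-2n)·x[n]) = X[(k-2) mod 4], so circularly shift X by 2 positions.

X[k-2] = [2, 4, -2, 4]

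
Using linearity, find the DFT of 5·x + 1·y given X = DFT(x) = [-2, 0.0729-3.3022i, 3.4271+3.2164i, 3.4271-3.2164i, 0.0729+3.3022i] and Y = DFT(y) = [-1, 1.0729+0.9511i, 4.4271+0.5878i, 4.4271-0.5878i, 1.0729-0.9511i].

By linearity: DFT(5x + 1y) = 5·DFT(x) + 1·DFT(y)
= 5·[-2, 0.0729-3.3022i, 3.4271+3.2164i, 3.4271-3.2164i, 0.0729+3.3022i] + 1·[-1, 1.0729+0.9511i, 4.4271+0.5878i, 4.4271-0.5878i, 1.0729-0.9511i]

Computing element-wise:
Z[0] = 5·(-2) + 1·(-1) = -11
Z[1] = 5·(0.0729-3.3022i) + 1·(1.0729+0.9511i) = 1.4374-15.5599i
Z[2] = 5·(3.4271+3.2164i) + 1·(4.4271+0.5878i) = 21.5626+16.6698i
Z[3] = 5·(3.4271-3.2164i) + 1·(4.4271-0.5878i) = 21.5626-16.6698i
Z[4] = 5·(0.0729+3.3022i) + 1·(1.0729-0.9511i) = 1.4374+15.5599i

DFT(5x + 1y) = 5·X + 1·Y = [-11, 1.4374-15.5599i, 21.5626+16.6698i, 21.5626-16.6698i, 1.4374+15.5599i]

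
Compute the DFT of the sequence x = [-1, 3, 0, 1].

X[k] = Σ(n=0 to 3) x[n] · ω_4^(nk)
where ω_4 = e^(-2πi/4)

Computing each X[k]:
X[0] = 3
X[1] = -1-2i
X[2] = -5
X[3] = -1+2i

X = [3, -1-2i, -5, -1+2i]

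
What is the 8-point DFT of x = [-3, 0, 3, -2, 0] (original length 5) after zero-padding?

Original 5-point DFT: [-2, -3.8090-2.9389i, -2.6910+4.7553i, -2.6910-4.7553i, -3.8090+2.9389i]
Zero-padded 8-point DFT provides frequency interpolation.

DFT_8([x, 0, ...]) = [-2, -1.5858-1.5858i, -6-2i, -4.4142+4.4142i, 2, -4.4142-4.4142i, -6+2i, -1.5858+1.5858i]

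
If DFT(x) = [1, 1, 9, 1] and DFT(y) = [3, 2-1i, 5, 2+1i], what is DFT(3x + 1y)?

By linearity: DFT(3x + 1y) = 3·DFT(x) + 1·DFT(y)
= 3·[1, 1, 9, 1] + 1·[3, 2-1i, 5, 2+1i]

Computing element-wise:
Z[0] = 3·(1) + 1·(3) = 6
Z[1] = 3·(1) + 1·(2-1i) = 5-1i
Z[2] = 3·(9) + 1·(5) = 32
Z[3] = 3·(1) + 1·(2+1i) = 5+1i

DFT(3x + 1y) = 3·X + 1·Y = [6, 5-1i, 32, 5+1i]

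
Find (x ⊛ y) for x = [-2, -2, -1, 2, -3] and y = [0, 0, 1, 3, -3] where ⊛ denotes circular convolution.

(x ⊛ y)[n] = Σ(m=0 to 4) x[m] · y[(n-m) mod 5]

Computing each output sample:
(x ⊛ y)[0] = 5
(x ⊛ y)[1] = 6
(x ⊛ y)[2] = -17
(x ⊛ y)[3] = 1
(x ⊛ y)[4] = -1

x ⊛ y = [5, 6, -17, 1, -1]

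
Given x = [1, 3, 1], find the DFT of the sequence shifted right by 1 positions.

Time shift by 1: X_shifted[k] = ω_3^(1k) · X[k]
Shifted x = [1, 1, 3]

DFT(x[n-1]) = [5, -1.0000+1.7321i, -1.0000-1.7321i]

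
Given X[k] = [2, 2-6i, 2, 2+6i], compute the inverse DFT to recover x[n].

x[n] = (1/4) Σ(k=0 to 3) X[k] · e^(2πikn/4)

Computing each x[n]:
x[0] = 2
x[1] = 3
x[2] = 0
x[3] = -3

x = [2, 3, 0, -3]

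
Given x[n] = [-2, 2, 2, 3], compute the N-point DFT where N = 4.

X[k] = Σ(n=0 to 3) x[n] · ω_4^(nk)
where ω_4 = e^(-2πi/4)

Computing each X[k]:
X[0] = 5
X[1] = -4+1i
X[2] = -5
X[3] = -4-1i

X = [5, -4+1i, -5, -4-1i]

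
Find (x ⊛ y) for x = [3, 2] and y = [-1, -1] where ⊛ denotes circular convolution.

(x ⊛ y)[n] = Σ(m=0 to 1) x[m] · y[(n-m) mod 2]

Computing each output sample:
(x ⊛ y)[0] = -5
(x ⊛ y)[1] = -5

x ⊛ y = [-5, -5]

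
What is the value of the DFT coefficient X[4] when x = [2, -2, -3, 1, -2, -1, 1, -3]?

X[4] = Σ(n=0 to 7) x[n] · ω_8^(4n) where ω_8 = e^(-2πi/8)
= (2)·ω_8^0 + (-2)·ω_8^4 + (-3)·ω_8^8 + (1)·ω_8^12 + (-2)·ω_8^16 + (-1)·ω_8^20 + (1)·ω_8^24 + (-3)·ω_8^28

X[4] = 3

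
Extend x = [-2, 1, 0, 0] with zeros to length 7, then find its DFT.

Original 4-point DFT: [-1, -2-1i, -3, -2+1i]
Zero-padded 7-point DFT provides frequency interpolation.

DFT_7([x, 0, ...]) = [-1, -1.3765-0.7818i, -2.2225-0.9749i, -2.9010-0.4339i, -2.9010+0.4339i, -2.2225+0.9749i, -1.3765+0.7818i]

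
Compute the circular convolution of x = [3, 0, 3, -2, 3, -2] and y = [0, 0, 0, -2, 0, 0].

(x ⊛ y)[n] = Σ(m=0 to 5) x[m] · y[(n-m) mod 6]

Computing each output sample:
(x ⊛ y)[0] = 4
(x ⊛ y)[1] = -6
(x ⊛ y)[2] = 4
(x ⊛ y)[3] = -6
(x ⊛ y)[4] = 0
(x ⊛ y)[5] = -6

x ⊛ y = [4, -6, 4, -6, 0, -6]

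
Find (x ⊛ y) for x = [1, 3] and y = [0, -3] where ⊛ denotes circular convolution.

(x ⊛ y)[n] = Σ(m=0 to 1) x[m] · y[(n-m) mod 2]

Computing each output sample:
(x ⊛ y)[0] = -9
(x ⊛ y)[1] = -3

x ⊛ y = [-9, -3]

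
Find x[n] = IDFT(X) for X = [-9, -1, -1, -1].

x[n] = (1/4) Σ(k=0 to 3) X[k] · e^(2πikn/4)

Computing each x[n]:
x[0] = -3
x[1] = -2
x[2] = -2
x[3] = -2

x = [-3, -2, -2, -2]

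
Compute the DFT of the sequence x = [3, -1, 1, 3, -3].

X[k] = Σ(n=0 to 4) x[n] · ω_5^(nk)
where ω_5 = e^(-2πi/5)

Computing each X[k]:
X[0] = 3
X[1] = -1.4721-0.7265i
X[2] = 7.4721-3.0777i
X[3] = 7.4721+3.0777i
X[4] = -1.4721+0.7265i

X = [3, -1.4721-0.7265i, 7.4721-3.0777i, 7.4721+3.0777i, -1.4721+0.7265i]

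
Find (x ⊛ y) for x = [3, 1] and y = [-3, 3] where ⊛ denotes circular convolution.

(x ⊛ y)[n] = Σ(m=0 to 1) x[m] · y[(n-m) mod 2]

Computing each output sample:
(x ⊛ y)[0] = -6
(x ⊛ y)[1] = 6

x ⊛ y = [-6, 6]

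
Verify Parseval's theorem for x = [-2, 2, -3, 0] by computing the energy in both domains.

Time domain:
Σ|x[n]|² = |-2|² + |2|² + |-3|² + |0|² = 17.0000

Frequency domain:
(1/4)Σ|X[k]|² = (1/4)(|-3|² + |1-2i|² + |-7|² + |1+2i|²) = (1/4)·68.0000 = 17.0000

Both sides agree, confirming Parseval's theorem.

Σ|x[n]|² = (1/N)Σ|X[k]|² = 17.0000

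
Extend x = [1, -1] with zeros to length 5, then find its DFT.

Original 2-point DFT: [0, 2]
Zero-padded 5-point DFT provides frequency interpolation.

DFT_5([x, 0, ...]) = [0, 0.6910+0.9511i, 1.8090+0.5878i, 1.8090-0.5878i, 0.6910-0.9511i]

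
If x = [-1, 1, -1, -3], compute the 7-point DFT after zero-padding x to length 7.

Original 4-point DFT: [-4, -4i, 0, 4i]
Zero-padded 7-point DFT provides frequency interpolation.

DFT_7([x, 0, ...]) = [-4, 2.5489+1.4947i, -2.1920-3.7543i, -1.8569+1.7091i, -1.8569-1.7091i, -2.1920+3.7543i, 2.5489-1.4947i]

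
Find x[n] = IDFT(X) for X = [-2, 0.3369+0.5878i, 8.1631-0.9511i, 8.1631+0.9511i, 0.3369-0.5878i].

x[n] = (1/5) Σ(k=0 to 4) X[k] · e^(2πikn/5)

Computing each x[n]:
x[0] = 3
x[1] = -3
x[2] = 0
x[3] = 1
x[4] = -3

x = [3, -3, 0, 1, -3]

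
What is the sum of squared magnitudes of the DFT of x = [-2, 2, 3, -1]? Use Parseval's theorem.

Parseval: Σ|x[n]|² = (1/N)Σ|X[k]|², so Σ|X[k]|² = N·Σ|x[n]|² = 4·18.0000

Σ|X[k]|² = N·Σ|x[n]|² = 4·18.0000 = 72.0000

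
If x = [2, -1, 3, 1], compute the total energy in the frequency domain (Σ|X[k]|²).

Parseval: Σ|x[n]|² = (1/N)Σ|X[k]|², so Σ|X[k]|² = N·Σ|x[n]|² = 4·15.0000

Σ|X[k]|² = N·Σ|x[n]|² = 4·15.0000 = 60.0000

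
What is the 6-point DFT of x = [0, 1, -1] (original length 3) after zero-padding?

Original 3-point DFT: [0, -1.7321i, 1.7321i]
Zero-padded 6-point DFT provides frequency interpolation.

DFT_6([x, 0, ...]) = [0, 1, -1.7321i, -2, 1.7321i, 1]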